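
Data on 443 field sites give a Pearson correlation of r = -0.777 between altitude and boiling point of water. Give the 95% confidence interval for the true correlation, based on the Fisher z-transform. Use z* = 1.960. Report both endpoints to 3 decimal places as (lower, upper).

Fisher z: z_r = atanh(r) = ½·ln((1+(-0.777))/(1−(-0.777))) = -1.037755
SE(z) = 1/√(n−3) = 1/√440 = 0.047673
95% ⇒ z* = 1.960; margin = 1.960·0.047673 = 0.093439
CI on z-scale: (-1.131194, -0.944316)
Back-transform: tanh(-1.131194) = -0.811428, tanh(-0.944316) = -0.737199

(-0.811, -0.737)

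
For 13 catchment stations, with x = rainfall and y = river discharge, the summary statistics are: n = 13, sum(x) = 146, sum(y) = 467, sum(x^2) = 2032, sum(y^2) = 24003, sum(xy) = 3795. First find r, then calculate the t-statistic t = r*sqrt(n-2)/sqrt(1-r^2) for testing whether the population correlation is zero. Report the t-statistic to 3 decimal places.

Numerator: nΣxy − (Σx)(Σy) = 13·3795 − (146)(467) = -18847
Denominator: √[(nΣx²−(Σx)²)(nΣy²−(Σy)²)]
  nΣx²−(Σx)² = 13·2032 − 21316 = 5100;  nΣy²−(Σy)² = 13·24003 − 218089 = 93950
  √(5100·93950) = √479145000 = 21889.3810
r = -18847 / 21889.3810 = -0.8610
t = r·√(n−2)/√(1−r²) = -0.8610·√11 / √(1−0.741321) = -2.855614 / 0.508605 = -5.615

-5.615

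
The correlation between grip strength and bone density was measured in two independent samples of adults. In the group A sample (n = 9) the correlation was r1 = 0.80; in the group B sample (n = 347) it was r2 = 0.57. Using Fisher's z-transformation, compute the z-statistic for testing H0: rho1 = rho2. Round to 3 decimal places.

Fisher z-transforms: z1 = atanh(0.80) = 1.098612, z2 = atanh(0.57) = 0.647523; difference d = 0.451089
Var(d) = 1/6 + 1/344 = 0.1666667 + 0.0029070 = 0.1695737
z = d/√Var(d) = 0.451089 / √0.1695737 = 0.451089 / 0.411793 = 1.095

1.095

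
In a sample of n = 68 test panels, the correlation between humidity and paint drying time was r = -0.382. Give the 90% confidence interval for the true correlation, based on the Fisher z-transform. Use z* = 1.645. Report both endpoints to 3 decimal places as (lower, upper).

(-0.542, -0.196)

z_r = atanh(-0.382) = -0.402399;  SE = 1/√(n−3) = 1/√65 = 0.124035
z-limits: -0.402399 ± 1.645·0.124035 = -0.402399 ± 0.204038 = [-0.606437, -0.198361]
ρ-limits: (tanh -0.606437, tanh -0.198361) = (-0.542, -0.196)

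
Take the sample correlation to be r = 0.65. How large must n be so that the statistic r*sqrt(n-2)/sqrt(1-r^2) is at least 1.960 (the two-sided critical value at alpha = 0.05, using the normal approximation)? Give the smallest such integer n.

Need r·√(n−2)/√(1−r²) ≥ 1.960
√(n−2) ≥ 1.960·√(1−0.4225) / 0.65 = 1.960·0.759934 / 0.65 = 2.2915
n−2 ≥ 5.2510  ⇒  n ≥ 7.2510
Smallest integer n = 8

8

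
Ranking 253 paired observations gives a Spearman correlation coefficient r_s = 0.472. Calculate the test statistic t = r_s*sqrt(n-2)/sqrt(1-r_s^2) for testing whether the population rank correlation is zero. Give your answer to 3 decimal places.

8.482

1 − r_s² = 1 − 0.222784 = 0.777216;  √(1−r_s²) = 0.881599
√(n−2) = √251 = 15.842980
t = r_s·√(n−2)/√(1−r_s²) = 0.472 · 15.842980 / 0.881599 = 8.482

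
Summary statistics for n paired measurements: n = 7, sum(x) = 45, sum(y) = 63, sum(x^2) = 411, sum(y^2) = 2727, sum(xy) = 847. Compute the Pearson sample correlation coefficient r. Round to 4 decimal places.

0.8620

Numerator: nΣxy − (Σx)(Σy) = 7·847 − (45)(63) = 3094
Denominator: √[(nΣx²−(Σx)²)(nΣy²−(Σy)²)]
  nΣx²−(Σx)² = 7·411 − 2025 = 852;  nΣy²−(Σy)² = 7·2727 − 3969 = 15120
  √(852·15120) = √12882240 = 3589.1838
r = 3094 / 3589.1838 = 0.8620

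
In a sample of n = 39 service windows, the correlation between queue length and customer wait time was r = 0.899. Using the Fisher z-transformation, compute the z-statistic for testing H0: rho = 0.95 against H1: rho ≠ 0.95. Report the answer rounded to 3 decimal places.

-2.189

Fisher z: atanh(0.899) = 1.466981, atanh(0.95) = 1.831781
z = (z_r − z_0)·√(n−3) = (1.466981 − 1.831781)·√36 = -0.364800 · 6.000000 = -2.189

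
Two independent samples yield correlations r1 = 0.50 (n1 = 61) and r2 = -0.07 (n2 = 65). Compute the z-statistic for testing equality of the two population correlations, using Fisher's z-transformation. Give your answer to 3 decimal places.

z1 = atanh(0.50) = 0.549306,  z2 = atanh(-0.07) = -0.070115
SE = √(1/(n1−3) + 1/(n2−3)) = √(1/58 + 1/62) = √(0.0172414 + 0.0161290) = √0.0333704 = 0.182676
z = (z1 − z2)/SE = (0.549306 − (-0.070115)) / 0.182676 = 0.619421 / 0.182676 = 3.391

3.391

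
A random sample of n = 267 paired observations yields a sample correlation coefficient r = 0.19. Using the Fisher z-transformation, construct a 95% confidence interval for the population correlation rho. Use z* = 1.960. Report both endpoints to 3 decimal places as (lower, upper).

(0.072, 0.303)

Fisher z: z_r = atanh(r) = ½·ln((1+0.19)/(1−0.19)) = 0.192337
SE(z) = 1/√(n−3) = 1/√264 = 0.061546
95% ⇒ z* = 1.960; margin = 1.960·0.061546 = 0.120630
CI on z-scale: (0.071707, 0.312967)
Back-transform: tanh(0.071707) = 0.071584, tanh(0.312967) = 0.303134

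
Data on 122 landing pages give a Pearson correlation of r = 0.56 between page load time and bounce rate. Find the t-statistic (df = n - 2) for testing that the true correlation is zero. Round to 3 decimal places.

7.404

1 − r² = 1 − 0.3136 = 0.6864;  √(1−r²) = 0.828493
√(n−2) = √120 = 10.954451
t = r·√(n−2)/√(1−r²) = 0.56 · 10.954451 / 0.828493 = 7.404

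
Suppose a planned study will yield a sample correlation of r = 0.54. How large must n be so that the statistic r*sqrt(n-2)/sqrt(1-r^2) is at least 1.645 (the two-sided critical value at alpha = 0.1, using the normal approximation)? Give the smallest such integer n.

Need r·√(n−2)/√(1−r²) ≥ 1.645
√(n−2) ≥ 1.645·√(1−0.2916) / 0.54 = 1.645·0.841665 / 0.54 = 2.5640
n−2 ≥ 6.5741  ⇒  n ≥ 8.5741
Smallest integer n = 9

9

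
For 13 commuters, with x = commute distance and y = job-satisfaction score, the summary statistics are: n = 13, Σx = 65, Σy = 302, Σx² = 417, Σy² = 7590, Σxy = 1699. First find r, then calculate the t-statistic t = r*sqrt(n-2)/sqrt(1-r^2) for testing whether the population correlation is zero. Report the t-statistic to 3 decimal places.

4.791

Numerator: nΣxy − (Σx)(Σy) = 13·1699 − (65)(302) = 2457
Denominator: √[(nΣx²−(Σx)²)(nΣy²−(Σy)²)]
  nΣx²−(Σx)² = 13·417 − 4225 = 1196;  nΣy²−(Σy)² = 13·7590 − 91204 = 7466
  √(1196·7466) = √8929336 = 2988.1995
r = 2457 / 2988.1995 = 0.8222
t = r·√(n−2)/√(1−r²) = 0.8222·√11 / √(1−0.676013) = 2.726929 / 0.569199 = 4.791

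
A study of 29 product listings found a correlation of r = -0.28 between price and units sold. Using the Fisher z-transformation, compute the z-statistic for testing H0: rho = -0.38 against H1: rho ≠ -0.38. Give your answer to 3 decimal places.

0.573

z_r = atanh(-0.28) = -0.287682,  z_0 = atanh(-0.38) = -0.400060
SE = 1/√(n−3) = 1/√26 = 0.196116
z = (z_r − z_0)/SE = (-0.287682 − (-0.400060)) / 0.196116 = 0.112378 / 0.196116 = 0.573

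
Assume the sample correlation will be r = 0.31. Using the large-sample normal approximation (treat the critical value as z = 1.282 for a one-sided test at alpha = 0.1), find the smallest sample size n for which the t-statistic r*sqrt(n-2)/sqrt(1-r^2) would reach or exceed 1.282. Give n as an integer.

r√(n−2)/√(1−r²) ≥ 1.282  ⇔  n−2 ≥ (1.282)²·(1−r²)/r²
(1−r²)/r² = (1−0.0961)/0.0961 = 9.4058
n ≥ 2 + 1.643524·9.4058 = 2 + 15.4587 = 17.4587
⌈17.4587⌉ = 18

18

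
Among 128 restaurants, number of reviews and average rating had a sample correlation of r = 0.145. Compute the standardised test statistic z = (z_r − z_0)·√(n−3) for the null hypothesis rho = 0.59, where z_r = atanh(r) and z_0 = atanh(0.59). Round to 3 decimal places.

Fisher z: atanh(0.145) = 0.146029, atanh(0.59) = 0.677666
z = (z_r − z_0)·√(n−3) = (0.146029 − 0.677666)·√125 = -0.531637 · 11.180340 = -5.944

-5.944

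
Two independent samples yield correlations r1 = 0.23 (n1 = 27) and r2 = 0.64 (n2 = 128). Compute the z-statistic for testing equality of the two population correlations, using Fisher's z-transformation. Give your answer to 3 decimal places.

z1 = atanh(0.23) = 0.234189,  z2 = atanh(0.64) = 0.758174
SE = √(1/(n1−3) + 1/(n2−3)) = √(1/24 + 1/125) = √(0.0416667 + 0.0080000) = √0.0496667 = 0.222860
z = (z1 − z2)/SE = (0.234189 − 0.758174) / 0.222860 = -0.523985 / 0.222860 = -2.351

-2.351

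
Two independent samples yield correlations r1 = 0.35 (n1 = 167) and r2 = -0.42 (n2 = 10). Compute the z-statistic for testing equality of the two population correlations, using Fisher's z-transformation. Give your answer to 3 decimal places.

2.107

Fisher z-transforms: z1 = atanh(0.35) = 0.365444, z2 = atanh(-0.42) = -0.447692; difference d = 0.813136
Var(d) = 1/164 + 1/7 = 0.0060976 + 0.1428571 = 0.1489547
z = d/√Var(d) = 0.813136 / √0.1489547 = 0.813136 / 0.385946 = 2.107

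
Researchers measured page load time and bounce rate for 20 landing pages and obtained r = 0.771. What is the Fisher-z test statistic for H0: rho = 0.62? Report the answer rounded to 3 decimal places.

z_r = atanh(0.771) = 1.022789,  z_0 = atanh(0.62) = 0.725005
SE = 1/√(n−3) = 1/√17 = 0.242536
z = (z_r − z_0)/SE = (1.022789 − 0.725005) / 0.242536 = 0.297784 / 0.242536 = 1.228

1.228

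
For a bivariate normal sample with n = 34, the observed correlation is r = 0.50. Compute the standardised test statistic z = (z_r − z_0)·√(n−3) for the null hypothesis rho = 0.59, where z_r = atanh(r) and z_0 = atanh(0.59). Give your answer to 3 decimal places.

Fisher z: atanh(0.50) = 0.549306, atanh(0.59) = 0.677666
z = (z_r − z_0)·√(n−3) = (0.549306 − 0.677666)·√31 = -0.128360 · 5.567764 = -0.715

-0.715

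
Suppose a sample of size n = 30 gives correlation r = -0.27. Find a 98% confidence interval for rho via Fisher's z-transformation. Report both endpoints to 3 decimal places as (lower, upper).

(-0.620, 0.169)

Fisher z: z_r = atanh(r) = ½·ln((1+(-0.27))/(1−(-0.27))) = -0.276864
SE(z) = 1/√(n−3) = 1/√27 = 0.192450
98% ⇒ z* = 2.326; margin = 2.326·0.192450 = 0.447639
CI on z-scale: (-0.724503, 0.170775)
Back-transform: tanh(-0.724503) = -0.619691, tanh(0.170775) = 0.169134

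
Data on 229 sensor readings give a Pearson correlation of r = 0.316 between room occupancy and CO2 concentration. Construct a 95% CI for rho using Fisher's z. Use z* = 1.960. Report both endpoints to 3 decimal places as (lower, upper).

z_r = atanh(0.316) = 0.327197;  SE = 1/√(n−3) = 1/√226 = 0.066519
z-limits: 0.327197 ± 1.960·0.066519 = 0.327197 ± 0.130377 = [0.196820, 0.457574]
ρ-limits: (tanh 0.196820, tanh 0.457574) = (0.194, 0.428)

(0.194, 0.428)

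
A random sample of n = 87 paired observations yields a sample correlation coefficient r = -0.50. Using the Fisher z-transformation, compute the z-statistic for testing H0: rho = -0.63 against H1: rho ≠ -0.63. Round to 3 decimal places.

z_r = atanh(-0.50) = -0.549306,  z_0 = atanh(-0.63) = -0.741416
SE = 1/√(n−3) = 1/√84 = 0.109109
z = (z_r − z_0)/SE = (-0.549306 − (-0.741416)) / 0.109109 = 0.192110 / 0.109109 = 1.761

1.761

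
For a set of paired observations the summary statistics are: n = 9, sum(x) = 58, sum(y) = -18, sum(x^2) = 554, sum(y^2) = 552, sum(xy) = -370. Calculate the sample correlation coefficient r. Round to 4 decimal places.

-0.8329

S_xy = nΣxy − ΣxΣy = 9·(-370) − 58·(-18) = -3330 − (-1044) = -2286
S_xx = nΣx² − (Σx)² = 9·554 − 58² = 4986 − 3364 = 1622
S_yy = nΣy² − (Σy)² = 9·552 − (-18)² = 4968 − 324 = 4644
r = S_xy / √(S_xx·S_yy) = -2286 / √(1622·4644) = -2286 / √7532568 = -2286 / 2744.5524 = -0.8329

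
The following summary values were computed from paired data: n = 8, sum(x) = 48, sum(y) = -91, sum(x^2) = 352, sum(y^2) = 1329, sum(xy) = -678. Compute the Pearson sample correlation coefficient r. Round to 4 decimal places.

Numerator: nΣxy − (Σx)(Σy) = 8·(-678) − (48)(-91) = -1056
Denominator: √[(nΣx²−(Σx)²)(nΣy²−(Σy)²)]
  nΣx²−(Σx)² = 8·352 − 2304 = 512;  nΣy²−(Σy)² = 8·1329 − 8281 = 2351
  √(512·2351) = √1203712 = 1097.1381
r = -1056 / 1097.1381 = -0.9625

-0.9625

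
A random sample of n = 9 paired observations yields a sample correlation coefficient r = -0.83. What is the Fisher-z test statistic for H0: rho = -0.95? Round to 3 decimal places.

Fisher z: atanh(-0.83) = -1.188136, atanh(-0.95) = -1.831781
z = (z_r − z_0)·√(n−3) = (-1.188136 − (-1.831781))·√6 = 0.643645 · 2.449490 = 1.577

1.577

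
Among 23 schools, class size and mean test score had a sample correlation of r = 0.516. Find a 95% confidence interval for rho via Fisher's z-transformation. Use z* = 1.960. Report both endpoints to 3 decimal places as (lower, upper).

Fisher z: z_r = atanh(r) = ½·ln((1+0.516)/(1−0.516)) = 0.570873
SE(z) = 1/√(n−3) = 1/√20 = 0.223607
95% ⇒ z* = 1.960; margin = 1.960·0.223607 = 0.438270
CI on z-scale: (0.132603, 1.009143)
Back-transform: tanh(0.132603) = 0.131831, tanh(1.009143) = 0.765407

(0.132, 0.765)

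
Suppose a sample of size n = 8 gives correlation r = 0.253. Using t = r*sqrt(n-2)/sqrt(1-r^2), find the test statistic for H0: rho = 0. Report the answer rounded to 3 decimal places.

0.641

t = r·√(n−2) / √(1−r²) with r = 0.253, n = 8
  = 0.253·√6 / √(1 − 0.064009)
  = 0.253·2.449490 / 0.967466
  = 0.619721 / 0.967466 = 0.641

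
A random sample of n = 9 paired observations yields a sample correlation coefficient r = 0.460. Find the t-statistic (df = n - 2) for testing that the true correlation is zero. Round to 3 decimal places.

1 − r² = 1 − 0.211600 = 0.788400;  √(1−r²) = 0.887919
√(n−2) = √7 = 2.645751
t = r·√(n−2)/√(1−r²) = 0.460 · 2.645751 / 0.887919 = 1.371

1.371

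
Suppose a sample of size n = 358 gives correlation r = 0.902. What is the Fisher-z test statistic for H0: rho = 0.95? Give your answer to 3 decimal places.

Fisher z: atanh(0.902) = 1.482847, atanh(0.95) = 1.831781
z = (z_r − z_0)·√(n−3) = (1.482847 − 1.831781)·√355 = -0.348934 · 18.841444 = -6.574

-6.574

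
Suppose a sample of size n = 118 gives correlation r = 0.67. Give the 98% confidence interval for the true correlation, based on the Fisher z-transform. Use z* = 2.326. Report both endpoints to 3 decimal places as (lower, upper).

(0.533, 0.773)

z_r = atanh(0.67) = 0.810743;  SE = 1/√(n−3) = 1/√115 = 0.093250
z-limits: 0.810743 ± 2.326·0.093250 = 0.810743 ± 0.216899 = [0.593844, 1.027642]
ρ-limits: (tanh 0.593844, tanh 1.027642) = (0.533, 0.773)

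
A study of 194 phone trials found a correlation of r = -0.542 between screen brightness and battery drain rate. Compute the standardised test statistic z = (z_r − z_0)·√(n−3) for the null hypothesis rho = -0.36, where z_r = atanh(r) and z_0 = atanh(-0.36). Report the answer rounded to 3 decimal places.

-3.180

Fisher z: atanh(-0.542) = -0.606983, atanh(-0.36) = -0.376886
z = (z_r − z_0)·√(n−3) = (-0.606983 − (-0.376886))·√191 = -0.230097 · 13.820275 = -3.180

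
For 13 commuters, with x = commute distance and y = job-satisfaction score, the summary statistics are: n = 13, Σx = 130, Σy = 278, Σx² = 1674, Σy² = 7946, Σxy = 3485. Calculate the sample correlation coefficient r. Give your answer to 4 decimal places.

Numerator: nΣxy − (Σx)(Σy) = 13·3485 − (130)(278) = 9165
Denominator: √[(nΣx²−(Σx)²)(nΣy²−(Σy)²)]
  nΣx²−(Σx)² = 13·1674 − 16900 = 4862;  nΣy²−(Σy)² = 13·7946 − 77284 = 26014
  √(4862·26014) = √126480068 = 11246.3358
r = 9165 / 11246.3358 = 0.8149

0.8149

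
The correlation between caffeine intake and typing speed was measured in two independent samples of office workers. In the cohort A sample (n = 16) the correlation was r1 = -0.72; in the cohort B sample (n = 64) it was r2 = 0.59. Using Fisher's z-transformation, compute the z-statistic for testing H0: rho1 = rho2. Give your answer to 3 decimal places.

-5.190

Fisher z-transforms: z1 = atanh(-0.72) = -0.907645, z2 = atanh(0.59) = 0.677666; difference d = -1.585311
Var(d) = 1/13 + 1/61 = 0.0769231 + 0.0163934 = 0.0933165
z = d/√Var(d) = -1.585311 / √0.0933165 = -1.585311 / 0.305477 = -5.190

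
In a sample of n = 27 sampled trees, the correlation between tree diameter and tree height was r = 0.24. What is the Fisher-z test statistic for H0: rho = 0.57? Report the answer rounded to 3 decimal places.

-1.973

Fisher z: atanh(0.24) = 0.244774, atanh(0.57) = 0.647523
z = (z_r − z_0)·√(n−3) = (0.244774 − 0.647523)·√24 = -0.402749 · 4.898979 = -1.973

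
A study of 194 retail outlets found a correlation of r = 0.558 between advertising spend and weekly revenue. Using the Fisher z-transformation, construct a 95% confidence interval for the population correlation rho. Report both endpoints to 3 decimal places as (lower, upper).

(0.453, 0.648)

z_r = atanh(0.558) = 0.629924;  SE = 1/√(n−3) = 1/√191 = 0.072357
z-limits: 0.629924 ± 1.960·0.072357 = 0.629924 ± 0.141820 = [0.488104, 0.771744]
ρ-limits: (tanh 0.488104, tanh 0.771744) = (0.453, 0.648)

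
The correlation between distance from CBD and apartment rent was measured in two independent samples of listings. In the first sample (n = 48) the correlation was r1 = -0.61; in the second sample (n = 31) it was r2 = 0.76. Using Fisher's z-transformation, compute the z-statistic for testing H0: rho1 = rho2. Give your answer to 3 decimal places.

-7.084

z1 = atanh(-0.61) = -0.708921,  z2 = atanh(0.76) = 0.996215
SE = √(1/(n1−3) + 1/(n2−3)) = √(1/45 + 1/28) = √(0.0222222 + 0.0357143) = √0.0579365 = 0.240700
z = (z1 − z2)/SE = (-0.708921 − 0.996215) / 0.240700 = -1.705136 / 0.240700 = -7.084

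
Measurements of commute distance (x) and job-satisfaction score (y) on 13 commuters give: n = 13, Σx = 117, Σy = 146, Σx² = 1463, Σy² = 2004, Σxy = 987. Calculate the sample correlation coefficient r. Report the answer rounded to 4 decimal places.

Numerator: nΣxy − (Σx)(Σy) = 13·987 − (117)(146) = -4251
Denominator: √[(nΣx²−(Σx)²)(nΣy²−(Σy)²)]
  nΣx²−(Σx)² = 13·1463 − 13689 = 5330;  nΣy²−(Σy)² = 13·2004 − 21316 = 4736
  √(5330·4736) = √25242880 = 5024.2293
r = -4251 / 5024.2293 = -0.8461

-0.8461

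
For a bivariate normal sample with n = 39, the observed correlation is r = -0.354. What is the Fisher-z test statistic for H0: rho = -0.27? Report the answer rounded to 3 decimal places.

-0.559

z_r = atanh(-0.354) = -0.370009,  z_0 = atanh(-0.27) = -0.276864
SE = 1/√(n−3) = 1/√36 = 0.166667
z = (z_r − z_0)/SE = (-0.370009 − (-0.276864)) / 0.166667 = -0.093145 / 0.166667 = -0.559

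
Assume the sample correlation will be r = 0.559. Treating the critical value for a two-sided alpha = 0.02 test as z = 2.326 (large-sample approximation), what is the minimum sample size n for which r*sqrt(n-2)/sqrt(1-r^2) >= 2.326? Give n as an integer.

Need r·√(n−2)/√(1−r²) ≥ 2.326
√(n−2) ≥ 2.326·√(1−0.312481) / 0.559 = 2.326·0.829168 / 0.559 = 3.4502
n−2 ≥ 11.9039  ⇒  n ≥ 13.9039
Smallest integer n = 14

14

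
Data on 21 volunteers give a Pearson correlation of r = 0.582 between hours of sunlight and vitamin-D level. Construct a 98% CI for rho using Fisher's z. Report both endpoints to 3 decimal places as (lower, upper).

(0.117, 0.838)

z_r = atanh(0.582) = 0.665482;  SE = 1/√(n−3) = 1/√18 = 0.235702
z-limits: 0.665482 ± 2.326·0.235702 = 0.665482 ± 0.548243 = [0.117239, 1.213725]
ρ-limits: (tanh 0.117239, tanh 1.213725) = (0.117, 0.838)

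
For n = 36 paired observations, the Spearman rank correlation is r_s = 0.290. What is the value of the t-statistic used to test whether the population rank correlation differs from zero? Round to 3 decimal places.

1.767

1 − r_s² = 1 − 0.084100 = 0.915900;  √(1−r_s²) = 0.957027
√(n−2) = √34 = 5.830952
t = r_s·√(n−2)/√(1−r_s²) = 0.290 · 5.830952 / 0.957027 = 1.767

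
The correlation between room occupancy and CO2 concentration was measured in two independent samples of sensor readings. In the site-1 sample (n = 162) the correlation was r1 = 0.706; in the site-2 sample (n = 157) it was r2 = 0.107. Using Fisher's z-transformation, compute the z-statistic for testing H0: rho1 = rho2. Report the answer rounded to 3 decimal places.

Fisher z-transforms: z1 = atanh(0.706) = 0.879163, z2 = atanh(0.107) = 0.107411; difference d = 0.771752
Var(d) = 1/159 + 1/154 = 0.0062893 + 0.0064935 = 0.0127828
z = d/√Var(d) = 0.771752 / √0.0127828 = 0.771752 / 0.113061 = 6.826

6.826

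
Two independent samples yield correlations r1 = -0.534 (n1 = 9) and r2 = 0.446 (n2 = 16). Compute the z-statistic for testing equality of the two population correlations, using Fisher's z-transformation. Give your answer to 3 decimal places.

-2.179

Fisher z-transforms: z1 = atanh(-0.534) = -0.595724, z2 = atanh(0.446) = 0.479696; difference d = -1.075420
Var(d) = 1/6 + 1/13 = 0.1666667 + 0.0769231 = 0.2435898
z = d/√Var(d) = -1.075420 / √0.2435898 = -1.075420 / 0.493548 = -2.179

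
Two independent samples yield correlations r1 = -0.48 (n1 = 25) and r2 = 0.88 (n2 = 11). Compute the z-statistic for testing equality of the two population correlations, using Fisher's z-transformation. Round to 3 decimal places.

z1 = atanh(-0.48) = -0.522984,  z2 = atanh(0.88) = 1.375768
SE = √(1/(n1−3) + 1/(n2−3)) = √(1/22 + 1/8) = √(0.0454545 + 0.1250000) = √0.1704545 = 0.412861
z = (z1 − z2)/SE = (-0.522984 − 1.375768) / 0.412861 = -1.898752 / 0.412861 = -4.599

-4.599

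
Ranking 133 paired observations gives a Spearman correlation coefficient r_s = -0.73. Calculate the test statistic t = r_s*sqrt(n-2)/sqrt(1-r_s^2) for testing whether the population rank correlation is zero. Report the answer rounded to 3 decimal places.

1 − r_s² = 1 − 0.5329 = 0.4671;  √(1−r_s²) = 0.683447
√(n−2) = √131 = 11.445523
t = r_s·√(n−2)/√(1−r_s²) = -0.73 · 11.445523 / 0.683447 = -12.225

-12.225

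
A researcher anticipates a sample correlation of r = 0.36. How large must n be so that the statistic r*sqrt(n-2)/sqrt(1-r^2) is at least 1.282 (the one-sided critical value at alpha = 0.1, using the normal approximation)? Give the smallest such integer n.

Need r·√(n−2)/√(1−r²) ≥ 1.282
√(n−2) ≥ 1.282·√(1−0.1296) / 0.36 = 1.282·0.932952 / 0.36 = 3.3223
n−2 ≥ 11.0377  ⇒  n ≥ 13.0377
Smallest integer n = 14

14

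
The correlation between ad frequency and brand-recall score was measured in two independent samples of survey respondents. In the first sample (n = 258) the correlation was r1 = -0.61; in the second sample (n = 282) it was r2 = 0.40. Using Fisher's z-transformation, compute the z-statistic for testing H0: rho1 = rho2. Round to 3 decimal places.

Fisher z-transforms: z1 = atanh(-0.61) = -0.708921, z2 = atanh(0.40) = 0.423649; difference d = -1.132570
Var(d) = 1/255 + 1/279 = 0.0039216 + 0.0035842 = 0.0075058
z = d/√Var(d) = -1.132570 / √0.0075058 = -1.132570 / 0.086636 = -13.073

-13.073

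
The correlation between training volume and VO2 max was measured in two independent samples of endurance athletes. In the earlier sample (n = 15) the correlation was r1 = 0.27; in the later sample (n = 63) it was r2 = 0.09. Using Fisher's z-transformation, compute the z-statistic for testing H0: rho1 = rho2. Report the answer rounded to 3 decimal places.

0.590

Fisher z-transforms: z1 = atanh(0.27) = 0.276864, z2 = atanh(0.09) = 0.090244; difference d = 0.186620
Var(d) = 1/12 + 1/60 = 0.0833333 + 0.0166667 = 0.1000000
z = d/√Var(d) = 0.186620 / √0.1000000 = 0.186620 / 0.316228 = 0.590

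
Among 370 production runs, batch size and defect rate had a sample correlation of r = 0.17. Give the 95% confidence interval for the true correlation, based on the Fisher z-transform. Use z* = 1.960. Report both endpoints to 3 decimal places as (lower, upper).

(0.069, 0.267)

z_r = atanh(0.17) = 0.171667;  SE = 1/√(n−3) = 1/√367 = 0.052200
z-limits: 0.171667 ± 1.960·0.052200 = 0.171667 ± 0.102312 = [0.069355, 0.273979]
ρ-limits: (tanh 0.069355, tanh 0.273979) = (0.069, 0.267)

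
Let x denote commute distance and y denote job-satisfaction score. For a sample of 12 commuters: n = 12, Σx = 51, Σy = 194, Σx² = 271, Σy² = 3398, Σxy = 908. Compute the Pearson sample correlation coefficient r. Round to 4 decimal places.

S_xy = nΣxy − ΣxΣy = 12·908 − 51·194 = 10896 − 9894 = 1002
S_xx = nΣx² − (Σx)² = 12·271 − 51² = 3252 − 2601 = 651
S_yy = nΣy² − (Σy)² = 12·3398 − 194² = 40776 − 37636 = 3140
r = S_xy / √(S_xx·S_yy) = 1002 / √(651·3140) = 1002 / √2044140 = 1002 / 1429.7342 = 0.7008

0.7008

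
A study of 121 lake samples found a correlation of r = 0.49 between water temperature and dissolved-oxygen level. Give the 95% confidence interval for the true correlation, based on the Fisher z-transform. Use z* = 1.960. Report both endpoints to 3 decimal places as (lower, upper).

(0.341, 0.615)

Fisher z: z_r = atanh(r) = ½·ln((1+0.49)/(1−0.49)) = 0.536060
SE(z) = 1/√(n−3) = 1/√118 = 0.092057
95% ⇒ z* = 1.960; margin = 1.960·0.092057 = 0.180432
CI on z-scale: (0.355628, 0.716492)
Back-transform: tanh(0.355628) = 0.341357, tanh(0.716492) = 0.614732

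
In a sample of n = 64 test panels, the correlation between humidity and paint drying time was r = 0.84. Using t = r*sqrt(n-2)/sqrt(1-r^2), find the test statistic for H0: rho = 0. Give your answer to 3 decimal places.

1 − r² = 1 − 0.7056 = 0.2944;  √(1−r²) = 0.542586
√(n−2) = √62 = 7.874008
t = r·√(n−2)/√(1−r²) = 0.84 · 7.874008 / 0.542586 = 12.190

12.190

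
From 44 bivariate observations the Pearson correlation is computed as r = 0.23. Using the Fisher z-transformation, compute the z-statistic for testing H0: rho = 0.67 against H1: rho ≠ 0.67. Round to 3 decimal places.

-3.692

Fisher z: atanh(0.23) = 0.234189, atanh(0.67) = 0.810743
z = (z_r − z_0)·√(n−3) = (0.234189 − 0.810743)·√41 = -0.576554 · 6.403124 = -3.692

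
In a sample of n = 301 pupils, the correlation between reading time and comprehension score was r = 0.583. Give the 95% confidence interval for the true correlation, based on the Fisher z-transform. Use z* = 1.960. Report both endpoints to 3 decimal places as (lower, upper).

(0.503, 0.653)

z_r = atanh(0.583) = 0.666995;  SE = 1/√(n−3) = 1/√298 = 0.057928
z-limits: 0.666995 ± 1.960·0.057928 = 0.666995 ± 0.113539 = [0.553456, 0.780534]
ρ-limits: (tanh 0.553456, tanh 0.780534) = (0.503, 0.653)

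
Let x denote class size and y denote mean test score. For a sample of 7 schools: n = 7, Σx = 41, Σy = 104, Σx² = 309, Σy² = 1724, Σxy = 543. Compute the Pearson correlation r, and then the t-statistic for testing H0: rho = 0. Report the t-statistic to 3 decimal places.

-1.660

Numerator: nΣxy − (Σx)(Σy) = 7·543 − (41)(104) = -463
Denominator: √[(nΣx²−(Σx)²)(nΣy²−(Σy)²)]
  nΣx²−(Σx)² = 7·309 − 1681 = 482;  nΣy²−(Σy)² = 7·1724 − 10816 = 1252
  √(482·1252) = √603464 = 776.8295
r = -463 / 776.8295 = -0.5960
t = r·√(n−2)/√(1−r²) = -0.5960·√5 / √(1−0.355216) = -1.332697 / 0.802984 = -1.660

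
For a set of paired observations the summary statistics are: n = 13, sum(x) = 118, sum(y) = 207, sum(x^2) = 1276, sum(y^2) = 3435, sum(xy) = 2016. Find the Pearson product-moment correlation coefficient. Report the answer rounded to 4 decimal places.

0.8124

Numerator: nΣxy − (Σx)(Σy) = 13·2016 − (118)(207) = 1782
Denominator: √[(nΣx²−(Σx)²)(nΣy²−(Σy)²)]
  nΣx²−(Σx)² = 13·1276 − 13924 = 2664;  nΣy²−(Σy)² = 13·3435 − 42849 = 1806
  √(2664·1806) = √4811184 = 2193.4411
r = 1782 / 2193.4411 = 0.8124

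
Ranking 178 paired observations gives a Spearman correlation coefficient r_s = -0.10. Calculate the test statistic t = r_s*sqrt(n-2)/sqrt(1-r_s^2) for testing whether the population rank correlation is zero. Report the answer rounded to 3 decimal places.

-1.333

t = r_s·√(n−2) / √(1−r_s²) with r_s = -0.10, n = 178
  = -0.10·√176 / √(1 − 0.0100)
  = -0.10·13.266499 / 0.994987
  = -1.326650 / 0.994987 = -1.333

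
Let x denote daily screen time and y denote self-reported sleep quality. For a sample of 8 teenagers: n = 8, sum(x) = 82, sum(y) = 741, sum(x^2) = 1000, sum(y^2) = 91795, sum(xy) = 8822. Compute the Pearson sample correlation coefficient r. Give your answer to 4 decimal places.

Numerator: nΣxy − (Σx)(Σy) = 8·8822 − (82)(741) = 9814
Denominator: √[(nΣx²−(Σx)²)(nΣy²−(Σy)²)]
  nΣx²−(Σx)² = 8·1000 − 6724 = 1276;  nΣy²−(Σy)² = 8·91795 − 549081 = 185279
  √(1276·185279) = √236416004 = 15375.8253
r = 9814 / 15375.8253 = 0.6383

0.6383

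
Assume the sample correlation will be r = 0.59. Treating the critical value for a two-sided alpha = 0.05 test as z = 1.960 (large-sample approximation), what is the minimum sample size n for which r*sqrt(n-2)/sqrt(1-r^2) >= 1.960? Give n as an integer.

10

r√(n−2)/√(1−r²) ≥ 1.960  ⇔  n−2 ≥ (1.960)²·(1−r²)/r²
(1−r²)/r² = (1−0.3481)/0.3481 = 1.8727
n ≥ 2 + 3.8416·1.8727 = 2 + 7.1942 = 9.1942
⌈9.1942⌉ = 10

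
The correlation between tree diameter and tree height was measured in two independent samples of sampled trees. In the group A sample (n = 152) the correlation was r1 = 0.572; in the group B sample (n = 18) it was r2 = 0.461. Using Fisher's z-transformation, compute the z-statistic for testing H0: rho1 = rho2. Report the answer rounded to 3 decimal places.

0.561

Fisher z-transforms: z1 = atanh(0.572) = 0.650490, z2 = atanh(0.461) = 0.498580; difference d = 0.151910
Var(d) = 1/149 + 1/15 = 0.0067114 + 0.0666667 = 0.0733781
z = d/√Var(d) = 0.151910 / √0.0733781 = 0.151910 / 0.270884 = 0.561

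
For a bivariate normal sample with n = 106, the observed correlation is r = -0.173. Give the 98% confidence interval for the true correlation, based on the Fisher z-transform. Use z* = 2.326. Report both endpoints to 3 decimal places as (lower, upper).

z_r = atanh(-0.173) = -0.174758;  SE = 1/√(n−3) = 1/√103 = 0.098533
z-limits: -0.174758 ± 2.326·0.098533 = -0.174758 ± 0.229188 = [-0.403946, 0.054430]
ρ-limits: (tanh -0.403946, tanh 0.054430) = (-0.383, 0.054)

(-0.383, 0.054)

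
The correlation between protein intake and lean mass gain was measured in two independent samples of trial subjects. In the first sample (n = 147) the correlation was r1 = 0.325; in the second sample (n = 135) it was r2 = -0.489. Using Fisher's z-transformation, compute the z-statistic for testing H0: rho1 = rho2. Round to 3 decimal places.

7.236

Fisher z-transforms: z1 = atanh(0.325) = 0.337228, z2 = atanh(-0.489) = -0.534745; difference d = 0.871973
Var(d) = 1/144 + 1/132 = 0.0069444 + 0.0075758 = 0.0145202
z = d/√Var(d) = 0.871973 / √0.0145202 = 0.871973 / 0.120500 = 7.236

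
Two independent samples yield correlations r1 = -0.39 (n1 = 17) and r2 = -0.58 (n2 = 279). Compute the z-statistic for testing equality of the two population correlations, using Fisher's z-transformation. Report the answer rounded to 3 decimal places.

z1 = atanh(-0.39) = -0.411800,  z2 = atanh(-0.58) = -0.662463
SE = √(1/(n1−3) + 1/(n2−3)) = √(1/14 + 1/276) = √(0.0714286 + 0.0036232) = √0.0750518 = 0.273956
z = (z1 − z2)/SE = (-0.411800 − (-0.662463)) / 0.273956 = 0.250663 / 0.273956 = 0.915

0.915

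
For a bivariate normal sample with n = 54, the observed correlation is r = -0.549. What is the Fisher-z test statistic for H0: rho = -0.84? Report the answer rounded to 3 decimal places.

Fisher z: atanh(-0.549) = -0.616949, atanh(-0.84) = -1.221174
z = (z_r − z_0)·√(n−3) = (-0.616949 − (-1.221174))·√51 = 0.604225 · 7.141428 = 4.315

4.315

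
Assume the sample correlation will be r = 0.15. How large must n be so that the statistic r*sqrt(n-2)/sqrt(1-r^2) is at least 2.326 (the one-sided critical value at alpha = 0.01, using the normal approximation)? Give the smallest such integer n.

238

r√(n−2)/√(1−r²) ≥ 2.326  ⇔  n−2 ≥ (2.326)²·(1−r²)/r²
(1−r²)/r² = (1−0.0225)/0.0225 = 43.4444
n ≥ 2 + 5.410276·43.4444 = 2 + 235.0462 = 237.0462
⌈237.0462⌉ = 238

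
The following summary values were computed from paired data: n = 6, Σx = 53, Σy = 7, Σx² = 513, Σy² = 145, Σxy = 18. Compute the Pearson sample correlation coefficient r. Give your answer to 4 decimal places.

Numerator: nΣxy − (Σx)(Σy) = 6·18 − (53)(7) = -263
Denominator: √[(nΣx²−(Σx)²)(nΣy²−(Σy)²)]
  nΣx²−(Σx)² = 6·513 − 2809 = 269;  nΣy²−(Σy)² = 6·145 − 49 = 821
  √(269·821) = √220849 = 469.9457
r = -263 / 469.9457 = -0.5596

-0.5596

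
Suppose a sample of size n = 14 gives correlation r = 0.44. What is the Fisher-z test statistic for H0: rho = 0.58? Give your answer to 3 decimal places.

-0.631

z_r = atanh(0.44) = 0.472231,  z_0 = atanh(0.58) = 0.662463
SE = 1/√(n−3) = 1/√11 = 0.301511
z = (z_r − z_0)/SE = (0.472231 − 0.662463) / 0.301511 = -0.190232 / 0.301511 = -0.631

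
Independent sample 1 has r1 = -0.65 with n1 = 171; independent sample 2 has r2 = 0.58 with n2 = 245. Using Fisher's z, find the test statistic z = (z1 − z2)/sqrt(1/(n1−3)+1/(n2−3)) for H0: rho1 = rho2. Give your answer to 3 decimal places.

z1 = atanh(-0.65) = -0.775299,  z2 = atanh(0.58) = 0.662463
SE = √(1/(n1−3) + 1/(n2−3)) = √(1/168 + 1/242) = √(0.0059524 + 0.0041322) = √0.0100846 = 0.100422
z = (z1 − z2)/SE = (-0.775299 − 0.662463) / 0.100422 = -1.437762 / 0.100422 = -14.317

-14.317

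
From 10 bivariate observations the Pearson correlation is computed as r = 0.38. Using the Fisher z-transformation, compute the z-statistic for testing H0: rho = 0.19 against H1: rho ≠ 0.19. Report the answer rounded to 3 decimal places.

Fisher z: atanh(0.38) = 0.400060, atanh(0.19) = 0.192337
z = (z_r − z_0)·√(n−3) = (0.400060 − 0.192337)·√7 = 0.207723 · 2.645751 = 0.550

0.550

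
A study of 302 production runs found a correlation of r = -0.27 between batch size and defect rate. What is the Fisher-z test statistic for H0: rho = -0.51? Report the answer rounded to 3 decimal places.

4.943

z_r = atanh(-0.27) = -0.276864,  z_0 = atanh(-0.51) = -0.562730
SE = 1/√(n−3) = 1/√299 = 0.057831
z = (z_r − z_0)/SE = (-0.276864 − (-0.562730)) / 0.057831 = 0.285866 / 0.057831 = 4.943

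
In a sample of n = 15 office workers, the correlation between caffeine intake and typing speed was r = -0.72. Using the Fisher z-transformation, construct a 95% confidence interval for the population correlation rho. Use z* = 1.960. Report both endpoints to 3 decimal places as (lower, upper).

Fisher z: z_r = atanh(r) = ½·ln((1+(-0.72))/(1−(-0.72))) = -0.907645
SE(z) = 1/√(n−3) = 1/√12 = 0.288675
95% ⇒ z* = 1.960; margin = 1.960·0.288675 = 0.565803
CI on z-scale: (-1.473448, -0.341842)
Back-transform: tanh(-1.473448) = -0.900233, tanh(-0.341842) = -0.329121

(-0.900, -0.329)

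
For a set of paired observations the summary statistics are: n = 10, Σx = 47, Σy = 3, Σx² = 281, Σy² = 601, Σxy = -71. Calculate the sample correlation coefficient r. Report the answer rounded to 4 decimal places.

S_xy = nΣxy − ΣxΣy = 10·(-71) − 47·3 = -710 − 141 = -851
S_xx = nΣx² − (Σx)² = 10·281 − 47² = 2810 − 2209 = 601
S_yy = nΣy² − (Σy)² = 10·601 − 3² = 6010 − 9 = 6001
r = S_xy / √(S_xx·S_yy) = -851 / √(601·6001) = -851 / √3606601 = -851 / 1899.1053 = -0.4481

-0.4481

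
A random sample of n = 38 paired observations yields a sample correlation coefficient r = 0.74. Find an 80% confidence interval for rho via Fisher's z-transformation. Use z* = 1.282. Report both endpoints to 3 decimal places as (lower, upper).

Fisher z: z_r = atanh(r) = ½·ln((1+0.74)/(1−0.74)) = 0.950479
SE(z) = 1/√(n−3) = 1/√35 = 0.169031
80% ⇒ z* = 1.282; margin = 1.282·0.169031 = 0.216698
CI on z-scale: (0.733781, 1.167177)
Back-transform: tanh(0.733781) = 0.625373, tanh(1.167177) = 0.823365

(0.625, 0.823)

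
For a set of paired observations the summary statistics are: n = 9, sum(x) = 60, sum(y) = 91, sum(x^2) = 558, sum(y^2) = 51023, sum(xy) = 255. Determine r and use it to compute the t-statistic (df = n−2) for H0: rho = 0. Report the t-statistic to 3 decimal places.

S_xy = nΣxy − ΣxΣy = 9·255 − 60·91 = 2295 − 5460 = -3165
S_xx = nΣx² − (Σx)² = 9·558 − 60² = 5022 − 3600 = 1422
S_yy = nΣy² − (Σy)² = 9·51023 − 91² = 459207 − 8281 = 450926
r = S_xy / √(S_xx·S_yy) = -3165 / √(1422·450926) = -3165 / √641216772 = -3165 / 25322.2584 = -0.1250
t = r·√(n−2)/√(1−r²) = -0.1250·√7 / √(1−0.015625) = -0.330719 / 0.992157 = -0.333

-0.333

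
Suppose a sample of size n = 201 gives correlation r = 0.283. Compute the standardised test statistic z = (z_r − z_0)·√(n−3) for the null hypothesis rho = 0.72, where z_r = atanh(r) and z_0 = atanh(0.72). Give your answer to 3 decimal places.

-8.678

z_r = atanh(0.283) = 0.290940,  z_0 = atanh(0.72) = 0.907645
SE = 1/√(n−3) = 1/√198 = 0.071067
z = (z_r − z_0)/SE = (0.290940 − 0.907645) / 0.071067 = -0.616705 / 0.071067 = -8.678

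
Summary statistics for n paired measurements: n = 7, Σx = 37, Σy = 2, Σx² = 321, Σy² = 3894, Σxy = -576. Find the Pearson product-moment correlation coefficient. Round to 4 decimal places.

-0.8394

Numerator: nΣxy − (Σx)(Σy) = 7·(-576) − (37)(2) = -4106
Denominator: √[(nΣx²−(Σx)²)(nΣy²−(Σy)²)]
  nΣx²−(Σx)² = 7·321 − 1369 = 878;  nΣy²−(Σy)² = 7·3894 − 4 = 27254
  √(878·27254) = √23929012 = 4891.7289
r = -4106 / 4891.7289 = -0.8394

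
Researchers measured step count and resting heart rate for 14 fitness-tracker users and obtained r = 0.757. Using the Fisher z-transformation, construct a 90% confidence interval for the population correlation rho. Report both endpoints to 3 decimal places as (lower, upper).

z_r = atanh(0.757) = 0.989151;  SE = 1/√(n−3) = 1/√11 = 0.301511
z-limits: 0.989151 ± 1.645·0.301511 = 0.989151 ± 0.495986 = [0.493165, 1.485137]
ρ-limits: (tanh 0.493165, tanh 1.485137) = (0.457, 0.902)

(0.457, 0.902)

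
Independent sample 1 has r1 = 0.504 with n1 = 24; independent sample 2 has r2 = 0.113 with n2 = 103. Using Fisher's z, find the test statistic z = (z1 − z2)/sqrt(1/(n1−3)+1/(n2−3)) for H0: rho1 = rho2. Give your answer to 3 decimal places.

z1 = atanh(0.504) = 0.554654,  z2 = atanh(0.113) = 0.113485
SE = √(1/(n1−3) + 1/(n2−3)) = √(1/21 + 1/100) = √(0.0476190 + 0.0100000) = √0.0576190 = 0.240040
z = (z1 − z2)/SE = (0.554654 − 0.113485) / 0.240040 = 0.441169 / 0.240040 = 1.838

1.838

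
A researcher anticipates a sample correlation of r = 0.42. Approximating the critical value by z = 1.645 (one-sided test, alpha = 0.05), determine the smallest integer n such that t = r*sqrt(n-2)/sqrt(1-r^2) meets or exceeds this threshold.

15

Need r·√(n−2)/√(1−r²) ≥ 1.645
√(n−2) ≥ 1.645·√(1−0.1764) / 0.42 = 1.645·0.907524 / 0.42 = 3.5545
n−2 ≥ 12.6345  ⇒  n ≥ 14.6345
Smallest integer n = 15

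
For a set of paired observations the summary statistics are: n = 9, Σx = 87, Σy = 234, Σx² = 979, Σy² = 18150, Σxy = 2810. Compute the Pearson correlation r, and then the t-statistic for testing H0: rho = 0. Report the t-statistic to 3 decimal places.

S_xy = nΣxy − ΣxΣy = 9·2810 − 87·234 = 25290 − 20358 = 4932
S_xx = nΣx² − (Σx)² = 9·979 − 87² = 8811 − 7569 = 1242
S_yy = nΣy² − (Σy)² = 9·18150 − 234² = 163350 − 54756 = 108594
r = S_xy / √(S_xx·S_yy) = 4932 / √(1242·108594) = 4932 / √134873748 = 4932 / 11613.5157 = 0.4247
t = r·√(n−2)/√(1−r²) = 0.4247·√7 / √(1−0.180370) = 1.123651 / 0.905334 = 1.241

1.241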